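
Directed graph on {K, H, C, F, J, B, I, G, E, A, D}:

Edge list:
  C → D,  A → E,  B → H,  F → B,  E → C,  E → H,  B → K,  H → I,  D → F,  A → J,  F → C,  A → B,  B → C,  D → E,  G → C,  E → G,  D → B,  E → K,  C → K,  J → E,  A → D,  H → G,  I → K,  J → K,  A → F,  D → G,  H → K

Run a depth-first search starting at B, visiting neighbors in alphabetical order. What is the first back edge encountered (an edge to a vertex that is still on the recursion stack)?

D->B

DFS from B (visiting neighbors in alphabetical order); mark gray on enter, black on exit:
B gray
  C gray
    D gray
      D→B: B is gray → back edge
First back edge: D → B.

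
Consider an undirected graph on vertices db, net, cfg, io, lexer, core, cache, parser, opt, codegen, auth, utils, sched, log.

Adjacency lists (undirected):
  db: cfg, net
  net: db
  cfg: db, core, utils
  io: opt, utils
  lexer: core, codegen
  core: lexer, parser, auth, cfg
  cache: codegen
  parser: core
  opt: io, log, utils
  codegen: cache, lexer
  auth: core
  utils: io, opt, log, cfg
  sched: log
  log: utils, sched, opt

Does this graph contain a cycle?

DFS, tracking each vertex's parent; an edge to a visited non-parent vertex closes a cycle.
Start from utils:
visit utils (parent –)
  visit io (parent utils)
    visit opt (parent io)
      opt–io: parent, skip
      visit log (parent opt)
        log–utils: utils visited and ≠ parent → cycle
Cycle: utils – io – opt – log – utils.

Yes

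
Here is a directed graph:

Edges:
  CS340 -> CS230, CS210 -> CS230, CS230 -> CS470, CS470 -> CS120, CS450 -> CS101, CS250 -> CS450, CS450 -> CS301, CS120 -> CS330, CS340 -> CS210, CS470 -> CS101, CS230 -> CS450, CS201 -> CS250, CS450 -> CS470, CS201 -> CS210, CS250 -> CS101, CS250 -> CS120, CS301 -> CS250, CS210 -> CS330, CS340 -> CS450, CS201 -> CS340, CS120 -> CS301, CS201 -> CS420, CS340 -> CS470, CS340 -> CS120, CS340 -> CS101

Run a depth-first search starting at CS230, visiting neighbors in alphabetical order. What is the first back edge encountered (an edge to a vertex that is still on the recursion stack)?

CS120->CS301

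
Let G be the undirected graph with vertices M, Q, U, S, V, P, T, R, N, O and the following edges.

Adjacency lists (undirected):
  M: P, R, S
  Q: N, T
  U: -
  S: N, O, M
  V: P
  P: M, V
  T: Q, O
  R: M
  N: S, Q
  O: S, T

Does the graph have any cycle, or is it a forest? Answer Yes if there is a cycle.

Yes

DFS, tracking each vertex's parent; an edge to a visited non-parent vertex closes a cycle.
Start from M:
visit M (parent –)
  visit P (parent M)
    P–M: parent, skip
    visit V (parent P)
      V–P: parent, skip
  visit R (parent M)
    R–M: parent, skip
  visit S (parent M)
    visit N (parent S)
      N–S: parent, skip
      visit Q (parent N)
        Q–N: parent, skip
        visit T (parent Q)
          T–Q: parent, skip
          visit O (parent T)
            O–S: S visited and ≠ parent → cycle
Cycle: S – N – Q – T – O – S.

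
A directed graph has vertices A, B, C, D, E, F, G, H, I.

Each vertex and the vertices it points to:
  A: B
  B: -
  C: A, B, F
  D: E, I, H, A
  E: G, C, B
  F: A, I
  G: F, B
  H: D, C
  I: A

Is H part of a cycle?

Yes

H is on a cycle iff H can reach itself via ≥1 edge.
H → D → H — yes.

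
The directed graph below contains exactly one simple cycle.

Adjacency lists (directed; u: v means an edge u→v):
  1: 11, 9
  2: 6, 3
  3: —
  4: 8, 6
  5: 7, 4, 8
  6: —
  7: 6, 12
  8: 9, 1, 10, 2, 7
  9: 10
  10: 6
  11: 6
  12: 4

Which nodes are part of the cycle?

4, 7, 8, 12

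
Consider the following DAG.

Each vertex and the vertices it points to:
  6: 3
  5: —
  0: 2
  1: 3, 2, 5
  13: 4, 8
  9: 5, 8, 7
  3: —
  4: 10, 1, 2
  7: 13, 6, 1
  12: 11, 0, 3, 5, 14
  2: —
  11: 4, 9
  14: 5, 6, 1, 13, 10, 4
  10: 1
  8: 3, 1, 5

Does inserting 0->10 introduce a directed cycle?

Adding 0→10 creates a cycle iff 10 can already reach 0.
Explore from 10: no path reaches 0. The graph stays acyclic.

No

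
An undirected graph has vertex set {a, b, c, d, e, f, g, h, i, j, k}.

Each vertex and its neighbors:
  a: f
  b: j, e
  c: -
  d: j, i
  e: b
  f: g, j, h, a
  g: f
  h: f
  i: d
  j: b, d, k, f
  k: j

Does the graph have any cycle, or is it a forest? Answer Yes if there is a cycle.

No

DFS, tracking each vertex's parent; an edge to a visited non-parent vertex closes a cycle.
Start from f:
visit f (parent –)
  visit g (parent f)
    g–f: parent, skip
  visit j (parent f)
    visit b (parent j)
      b–j: parent, skip
      visit e (parent b)
        e–b: parent, skip
    visit d (parent j)
      d–j: parent, skip
      visit i (parent d)
        i–d: parent, skip
    visit k (parent j)
      k–j: parent, skip
    j–f: parent, skip
  visit h (parent f)
    h–f: parent, skip
  visit a (parent f)
    a–f: parent, skip
visit c (parent –)
No non-parent visited neighbor found — the graph is a forest.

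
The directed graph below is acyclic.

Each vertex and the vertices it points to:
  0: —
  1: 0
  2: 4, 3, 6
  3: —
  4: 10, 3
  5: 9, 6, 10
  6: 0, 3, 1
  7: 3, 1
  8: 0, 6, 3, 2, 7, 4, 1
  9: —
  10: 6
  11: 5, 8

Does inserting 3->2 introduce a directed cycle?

Adding 3→2 creates a cycle iff 2 can already reach 3.
Path from 2: 2 → 3.
So 2 → … → 3 → 2 is a cycle.

Yes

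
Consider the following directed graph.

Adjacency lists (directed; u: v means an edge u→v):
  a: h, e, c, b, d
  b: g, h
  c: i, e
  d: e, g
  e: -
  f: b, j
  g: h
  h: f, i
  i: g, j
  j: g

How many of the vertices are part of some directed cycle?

6

A vertex is on a directed cycle iff it belongs to a strongly connected component of size ≥ 2 (or has a self-loop).
The vertices on cycles are {b, f, g, h, i, j} — 6 in total.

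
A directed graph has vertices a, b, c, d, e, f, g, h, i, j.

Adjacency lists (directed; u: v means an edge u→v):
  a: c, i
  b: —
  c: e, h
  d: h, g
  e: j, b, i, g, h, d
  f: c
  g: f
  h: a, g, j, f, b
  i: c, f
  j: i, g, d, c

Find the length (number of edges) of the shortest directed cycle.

For each vertex v, BFS finds the shortest path from v back to v.
The shortest such closed walk is e → i → c → e, length 3.

3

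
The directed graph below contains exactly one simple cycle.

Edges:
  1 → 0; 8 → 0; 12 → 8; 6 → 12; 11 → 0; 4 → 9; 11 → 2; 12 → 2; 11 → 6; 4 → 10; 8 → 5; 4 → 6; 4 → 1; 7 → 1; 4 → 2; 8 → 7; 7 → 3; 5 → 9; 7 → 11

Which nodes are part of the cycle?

DFS with gray/black marking from 6:
6 gray
  12 gray
    8 gray
      7 gray
        1 gray
          0 gray
          0 black
        1 black
        3 gray
        3 black
        11 gray
          11→0: 0 black — skip
          11→6: 6 is gray → back edge
Back edge closes the cycle 6 → 12 → 8 → 7 → 11 → 6; its vertices are {6, 7, 8, 11, 12}.

6, 7, 8, 11, 12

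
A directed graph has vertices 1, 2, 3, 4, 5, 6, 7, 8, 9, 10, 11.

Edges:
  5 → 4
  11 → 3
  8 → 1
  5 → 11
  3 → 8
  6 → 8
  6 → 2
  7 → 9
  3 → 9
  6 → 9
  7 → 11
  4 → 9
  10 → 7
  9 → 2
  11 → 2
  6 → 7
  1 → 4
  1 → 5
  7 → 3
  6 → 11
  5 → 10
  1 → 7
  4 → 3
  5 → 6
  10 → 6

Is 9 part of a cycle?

9 lies on a cycle iff there is a path from 9 back to itself.
Exploring from 9, it never reaches itself; equivalently, its strongly connected component is a singleton.

No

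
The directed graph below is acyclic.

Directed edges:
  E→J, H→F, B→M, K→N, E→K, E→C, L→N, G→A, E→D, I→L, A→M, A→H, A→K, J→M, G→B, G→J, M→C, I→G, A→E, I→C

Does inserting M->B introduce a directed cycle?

Adding M→B creates a cycle iff B can already reach M.
Path from B: B → M.
So B → … → M → B is a cycle.

Yes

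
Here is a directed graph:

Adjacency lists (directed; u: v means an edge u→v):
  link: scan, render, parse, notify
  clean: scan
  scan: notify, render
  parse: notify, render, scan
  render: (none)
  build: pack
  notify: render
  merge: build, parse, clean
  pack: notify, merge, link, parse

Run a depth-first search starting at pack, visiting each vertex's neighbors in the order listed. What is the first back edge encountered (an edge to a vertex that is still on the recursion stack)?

DFS from pack (visiting each vertex's neighbors in the order listed); mark gray on enter, black on exit:
pack gray
  notify gray
    render gray
    render black
  notify black
  merge gray
    build gray
      build→pack: pack is gray → back edge
First back edge: build → pack.

build->pack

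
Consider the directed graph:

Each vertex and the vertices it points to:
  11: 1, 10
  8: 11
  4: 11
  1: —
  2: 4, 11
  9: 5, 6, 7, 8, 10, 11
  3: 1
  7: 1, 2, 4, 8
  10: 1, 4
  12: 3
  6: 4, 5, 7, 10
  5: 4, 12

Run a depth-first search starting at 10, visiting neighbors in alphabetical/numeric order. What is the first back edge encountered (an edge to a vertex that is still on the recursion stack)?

DFS from 10 (visiting neighbors in alphabetical/numeric order); mark gray on enter, black on exit:
10 gray
  1 gray
  1 black
  4 gray
    11 gray
      11→1: 1 black — skip
      11→10: 10 is gray → back edge
First back edge: 11 → 10.

11->10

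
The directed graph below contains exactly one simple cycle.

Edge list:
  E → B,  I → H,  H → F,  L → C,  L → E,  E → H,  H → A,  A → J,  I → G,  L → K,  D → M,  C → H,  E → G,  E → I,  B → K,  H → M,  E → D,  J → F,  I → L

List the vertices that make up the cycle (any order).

E, I, L

DFS with gray/black marking from I:
I gray
  G gray
  G black
  H gray
    M gray
    M black
    F gray
    F black
    A gray
      J gray
        J→F: F black — skip
      J black
    A black
  H black
  L gray
    K gray
    K black
    E gray
      E→H: H black — skip
      E→I: I is gray → back edge
Back edge closes the cycle I → L → E → I; its vertices are {E, I, L}.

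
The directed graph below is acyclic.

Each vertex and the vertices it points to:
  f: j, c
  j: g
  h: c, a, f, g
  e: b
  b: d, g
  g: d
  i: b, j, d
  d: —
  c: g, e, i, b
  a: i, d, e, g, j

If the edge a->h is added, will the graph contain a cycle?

Yes

Adding a→h creates a cycle iff h can already reach a.
Path from h: h → a.
So h → … → a → h is a cycle.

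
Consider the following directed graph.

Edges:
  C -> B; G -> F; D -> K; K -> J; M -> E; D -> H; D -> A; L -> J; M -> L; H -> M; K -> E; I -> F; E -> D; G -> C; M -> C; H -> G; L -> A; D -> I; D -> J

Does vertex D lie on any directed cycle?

Yes

D is on a cycle iff D can reach itself via ≥1 edge.
D → K → E → D — yes.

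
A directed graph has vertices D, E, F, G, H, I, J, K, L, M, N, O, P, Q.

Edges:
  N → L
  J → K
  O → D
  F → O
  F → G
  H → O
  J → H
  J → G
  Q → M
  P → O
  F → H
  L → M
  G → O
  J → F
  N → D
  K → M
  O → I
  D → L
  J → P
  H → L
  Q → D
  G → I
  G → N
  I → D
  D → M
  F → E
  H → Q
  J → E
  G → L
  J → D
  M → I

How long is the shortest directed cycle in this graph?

3

For each vertex v, BFS finds the shortest path from v back to v.
The shortest such closed walk is I → D → M → I, length 3.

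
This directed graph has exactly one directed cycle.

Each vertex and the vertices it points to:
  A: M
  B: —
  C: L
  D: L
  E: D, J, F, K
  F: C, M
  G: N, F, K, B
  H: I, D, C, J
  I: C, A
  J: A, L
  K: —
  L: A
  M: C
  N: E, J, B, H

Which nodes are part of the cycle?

DFS with gray/black marking from L:
L gray
  A gray
    M gray
      C gray
        C→L: L is gray → back edge
Back edge closes the cycle L → A → M → C → L; its vertices are {A, C, L, M}.

A, C, L, M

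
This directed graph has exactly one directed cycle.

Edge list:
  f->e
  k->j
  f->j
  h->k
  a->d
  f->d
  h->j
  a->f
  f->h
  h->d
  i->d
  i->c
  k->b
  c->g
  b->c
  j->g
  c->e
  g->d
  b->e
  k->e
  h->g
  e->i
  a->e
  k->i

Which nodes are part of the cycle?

c, e, i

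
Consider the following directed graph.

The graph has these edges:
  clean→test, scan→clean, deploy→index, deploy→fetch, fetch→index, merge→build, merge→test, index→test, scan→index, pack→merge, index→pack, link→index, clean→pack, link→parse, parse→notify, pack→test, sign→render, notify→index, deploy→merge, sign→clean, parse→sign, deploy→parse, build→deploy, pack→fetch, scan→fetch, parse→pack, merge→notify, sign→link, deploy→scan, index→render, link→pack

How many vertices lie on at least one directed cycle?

12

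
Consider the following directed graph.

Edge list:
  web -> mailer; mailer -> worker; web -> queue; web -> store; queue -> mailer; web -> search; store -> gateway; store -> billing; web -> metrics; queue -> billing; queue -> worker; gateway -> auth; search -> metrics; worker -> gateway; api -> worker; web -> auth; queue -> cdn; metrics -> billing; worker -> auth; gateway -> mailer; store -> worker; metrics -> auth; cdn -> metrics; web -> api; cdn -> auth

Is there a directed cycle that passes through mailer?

Yes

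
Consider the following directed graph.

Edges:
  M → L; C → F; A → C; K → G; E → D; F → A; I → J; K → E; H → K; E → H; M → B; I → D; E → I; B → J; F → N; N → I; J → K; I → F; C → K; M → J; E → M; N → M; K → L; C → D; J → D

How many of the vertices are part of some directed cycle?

A vertex is on a directed cycle iff it belongs to a strongly connected component of size ≥ 2 (or has a self-loop).
The vertices on cycles are {A, B, C, E, F, H, I, J, K, M, N} — 11 in total.

11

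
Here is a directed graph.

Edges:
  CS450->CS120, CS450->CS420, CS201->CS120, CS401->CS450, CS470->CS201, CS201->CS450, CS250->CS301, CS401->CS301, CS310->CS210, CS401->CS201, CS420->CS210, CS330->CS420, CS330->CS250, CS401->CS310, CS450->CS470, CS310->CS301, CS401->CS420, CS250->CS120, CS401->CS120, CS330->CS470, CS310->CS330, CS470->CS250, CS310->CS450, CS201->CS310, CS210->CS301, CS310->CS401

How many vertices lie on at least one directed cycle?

6

A vertex is on a directed cycle iff it belongs to a strongly connected component of size ≥ 2 (or has a self-loop).
The vertices on cycles are {CS201, CS310, CS330, CS401, CS450, CS470} — 6 in total.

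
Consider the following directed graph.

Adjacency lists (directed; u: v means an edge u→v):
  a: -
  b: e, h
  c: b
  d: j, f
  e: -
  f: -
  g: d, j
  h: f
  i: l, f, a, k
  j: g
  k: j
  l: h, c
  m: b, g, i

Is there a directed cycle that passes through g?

g is on a cycle iff g can reach itself via ≥1 edge.
g → j → g — yes.

Yes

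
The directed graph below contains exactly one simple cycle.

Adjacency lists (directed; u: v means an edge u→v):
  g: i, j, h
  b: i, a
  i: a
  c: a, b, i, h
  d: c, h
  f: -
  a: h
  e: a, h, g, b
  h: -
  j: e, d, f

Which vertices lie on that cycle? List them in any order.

e, g, j

DFS with gray/black marking from j:
j gray
  e gray
    a gray
      h gray
      h black
    a black
    e→h: h black — skip
    g gray
      i gray
        i→a: a black — skip
      i black
      g→j: j is gray → back edge
Back edge closes the cycle j → e → g → j; its vertices are {e, g, j}.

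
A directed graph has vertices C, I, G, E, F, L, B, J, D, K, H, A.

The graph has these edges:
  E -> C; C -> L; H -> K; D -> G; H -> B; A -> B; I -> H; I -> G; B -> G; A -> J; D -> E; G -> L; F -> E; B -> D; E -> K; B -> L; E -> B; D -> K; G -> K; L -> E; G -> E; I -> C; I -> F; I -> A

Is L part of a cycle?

Yes

L is on a cycle iff L can reach itself via ≥1 edge.
L → E → C → L — yes.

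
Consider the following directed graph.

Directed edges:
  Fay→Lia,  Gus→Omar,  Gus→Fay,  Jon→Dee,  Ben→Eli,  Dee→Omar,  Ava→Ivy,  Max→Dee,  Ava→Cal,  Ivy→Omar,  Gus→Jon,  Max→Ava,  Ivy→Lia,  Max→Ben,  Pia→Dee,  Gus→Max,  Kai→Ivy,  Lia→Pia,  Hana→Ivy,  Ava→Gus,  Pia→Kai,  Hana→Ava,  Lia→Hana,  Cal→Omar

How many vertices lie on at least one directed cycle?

A vertex is on a directed cycle iff it belongs to a strongly connected component of size ≥ 2 (or has a self-loop).
The vertices on cycles are {Ava, Fay, Gus, Ivy, Kai, Lia, Max, Pia, Hana} — 9 in total.

9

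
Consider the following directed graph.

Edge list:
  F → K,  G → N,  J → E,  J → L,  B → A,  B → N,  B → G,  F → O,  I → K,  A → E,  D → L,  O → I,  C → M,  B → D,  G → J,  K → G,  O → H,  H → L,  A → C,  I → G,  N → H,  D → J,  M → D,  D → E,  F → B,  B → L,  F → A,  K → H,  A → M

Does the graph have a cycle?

No

DFS with white/gray/black marking, starting from G:
G gray
  J gray
    E gray
    E black
    L gray
    L black
  J black
  N gray
    H gray
      H→L: L black — skip
    H black
  N black
G black
A gray
  A→E: E black — skip
  M gray
    D gray
      D→E: E black — skip
      D→L: L black — skip
      D→J: J black — skip
    D black
  M black
  C gray
    C→M: M black — skip
  C black
A black
B gray
  B→A: A black — skip
  B→G: G black — skip
  B→L: L black — skip
  B→N: N black — skip
  B→D: D black — skip
B black
F gray
  O gray
    O→H: H black — skip
    I gray
      I→G: G black — skip
      K gray
        K→H: H black — skip
        K→G: G black — skip
      K black
    I black
  O black
  F→A: A black — skip
  F→B: B black — skip
  F→K: K black — skip
F black
Every edge goes to a white or black vertex — no back edge, so the graph is acyclic.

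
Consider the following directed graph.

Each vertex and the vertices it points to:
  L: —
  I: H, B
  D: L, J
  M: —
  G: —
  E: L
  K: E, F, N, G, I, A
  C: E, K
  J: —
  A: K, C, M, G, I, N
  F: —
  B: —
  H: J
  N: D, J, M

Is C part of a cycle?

C is on a cycle iff C can reach itself via ≥1 edge.
C → K → A → C — yes.

Yes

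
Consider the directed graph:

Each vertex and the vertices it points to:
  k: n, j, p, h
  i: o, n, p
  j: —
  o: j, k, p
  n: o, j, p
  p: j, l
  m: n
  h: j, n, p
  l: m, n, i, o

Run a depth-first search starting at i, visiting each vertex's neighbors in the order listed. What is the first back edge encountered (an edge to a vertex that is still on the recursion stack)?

DFS from i (visiting each vertex's neighbors in the order listed); mark gray on enter, black on exit:
i gray
  o gray
    j gray
    j black
    k gray
      n gray
        n→o: o is gray → back edge
First back edge: n → o.

n→o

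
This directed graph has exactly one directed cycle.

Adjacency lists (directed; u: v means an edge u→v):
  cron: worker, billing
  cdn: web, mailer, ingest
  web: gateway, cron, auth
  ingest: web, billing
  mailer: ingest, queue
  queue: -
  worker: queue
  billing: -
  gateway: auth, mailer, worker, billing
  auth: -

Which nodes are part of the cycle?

web, ingest, mailer, gateway

DFS with gray/black marking from ingest:
ingest gray
  web gray
    gateway gray
      auth gray
      auth black
      mailer gray
        mailer→ingest: ingest is gray → back edge
Back edge closes the cycle ingest → web → gateway → mailer → ingest; its vertices are {web, ingest, mailer, gateway}.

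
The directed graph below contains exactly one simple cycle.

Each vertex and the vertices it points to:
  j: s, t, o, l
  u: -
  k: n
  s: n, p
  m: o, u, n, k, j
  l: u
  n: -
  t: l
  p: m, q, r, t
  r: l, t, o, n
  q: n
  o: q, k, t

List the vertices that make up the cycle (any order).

j, m, p, s

DFS with gray/black marking from p:
p gray
  m gray
    o gray
      q gray
        n gray
        n black
      q black
      k gray
        k→n: n black — skip
      k black
      t gray
        l gray
          u gray
          u black
        l black
      t black
    o black
    m→u: u black — skip
    m→n: n black — skip
    m→k: k black — skip
    j gray
      s gray
        s→n: n black — skip
        s→p: p is gray → back edge
Back edge closes the cycle p → m → j → s → p; its vertices are {j, m, p, s}.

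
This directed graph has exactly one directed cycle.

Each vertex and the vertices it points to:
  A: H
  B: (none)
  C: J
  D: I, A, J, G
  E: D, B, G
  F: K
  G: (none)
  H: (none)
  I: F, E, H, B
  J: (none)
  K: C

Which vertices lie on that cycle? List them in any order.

D, E, I

DFS with gray/black marking from I:
I gray
  F gray
    K gray
      C gray
        J gray
        J black
      C black
    K black
  F black
  E gray
    D gray
      D→I: I is gray → back edge
Back edge closes the cycle I → E → D → I; its vertices are {D, E, I}.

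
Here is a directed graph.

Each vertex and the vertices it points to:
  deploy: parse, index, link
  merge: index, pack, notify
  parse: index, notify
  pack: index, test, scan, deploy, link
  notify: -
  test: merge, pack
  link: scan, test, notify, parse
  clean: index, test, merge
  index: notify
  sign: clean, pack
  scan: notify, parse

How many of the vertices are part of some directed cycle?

5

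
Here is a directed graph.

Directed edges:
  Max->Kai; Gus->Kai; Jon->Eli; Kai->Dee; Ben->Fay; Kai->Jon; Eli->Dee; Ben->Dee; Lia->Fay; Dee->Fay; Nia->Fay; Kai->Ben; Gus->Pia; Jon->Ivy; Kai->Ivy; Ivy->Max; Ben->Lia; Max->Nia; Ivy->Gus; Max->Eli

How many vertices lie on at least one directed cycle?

5

A vertex is on a directed cycle iff it belongs to a strongly connected component of size ≥ 2 (or has a self-loop).
The vertices on cycles are {Gus, Ivy, Jon, Kai, Max} — 5 in total.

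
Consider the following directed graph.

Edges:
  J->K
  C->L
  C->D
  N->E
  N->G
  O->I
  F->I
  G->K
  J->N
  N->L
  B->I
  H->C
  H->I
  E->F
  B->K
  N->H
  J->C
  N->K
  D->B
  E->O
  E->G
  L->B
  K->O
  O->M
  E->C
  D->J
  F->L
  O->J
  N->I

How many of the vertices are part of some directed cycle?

12

A vertex is on a directed cycle iff it belongs to a strongly connected component of size ≥ 2 (or has a self-loop).
The vertices on cycles are {B, C, D, E, F, G, H, J, K, L, N, O} — 12 in total.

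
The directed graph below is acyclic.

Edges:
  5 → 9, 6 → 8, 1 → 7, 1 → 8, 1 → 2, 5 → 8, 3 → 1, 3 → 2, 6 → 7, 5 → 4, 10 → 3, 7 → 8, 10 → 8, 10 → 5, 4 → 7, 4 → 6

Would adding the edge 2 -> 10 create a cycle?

Adding 2→10 creates a cycle iff 10 can already reach 2.
Path from 10: 10 → 3 → 2.
So 10 → … → 2 → 10 is a cycle.

Yes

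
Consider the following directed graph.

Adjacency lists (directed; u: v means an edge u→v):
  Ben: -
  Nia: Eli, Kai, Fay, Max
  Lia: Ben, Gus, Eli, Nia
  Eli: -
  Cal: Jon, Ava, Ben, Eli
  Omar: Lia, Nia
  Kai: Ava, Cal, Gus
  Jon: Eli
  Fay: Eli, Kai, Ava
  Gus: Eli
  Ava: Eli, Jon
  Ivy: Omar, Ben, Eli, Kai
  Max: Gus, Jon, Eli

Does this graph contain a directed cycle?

No

DFS with white/gray/black marking, starting from Ben:
Ben gray
Ben black
Nia gray
  Eli gray
  Eli black
  Kai gray
    Ava gray
      Ava→Eli: Eli black — skip
      Jon gray
        Jon→Eli: Eli black — skip
      Jon black
    Ava black
    Cal gray
      Cal→Jon: Jon black — skip
      Cal→Ava: Ava black — skip
      Cal→Ben: Ben black — skip
      Cal→Eli: Eli black — skip
    Cal black
    Gus gray
      Gus→Eli: Eli black — skip
    Gus black
  Kai black
  Fay gray
    Fay→Eli: Eli black — skip
    Fay→Kai: Kai black — skip
    Fay→Ava: Ava black — skip
  Fay black
  Max gray
    Max→Gus: Gus black — skip
    Max→Jon: Jon black — skip
    Max→Eli: Eli black — skip
  Max black
Nia black
Lia gray
  Lia→Ben: Ben black — skip
  Lia→Gus: Gus black — skip
  Lia→Eli: Eli black — skip
  Lia→Nia: Nia black — skip
Lia black
Omar gray
  Omar→Lia: Lia black — skip
  Omar→Nia: Nia black — skip
Omar black
Ivy gray
  Ivy→Omar: Omar black — skip
  Ivy→Ben: Ben black — skip
  Ivy→Eli: Eli black — skip
  Ivy→Kai: Kai black — skip
Ivy black
Every edge goes to a white or black vertex — no back edge, so the graph is acyclic.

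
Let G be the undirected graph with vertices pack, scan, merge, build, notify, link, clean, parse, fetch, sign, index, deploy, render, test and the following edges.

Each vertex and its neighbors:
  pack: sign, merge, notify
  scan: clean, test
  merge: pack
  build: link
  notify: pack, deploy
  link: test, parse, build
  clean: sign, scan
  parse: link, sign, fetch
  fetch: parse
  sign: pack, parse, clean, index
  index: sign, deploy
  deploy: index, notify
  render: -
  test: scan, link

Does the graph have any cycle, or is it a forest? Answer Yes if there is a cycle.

DFS, tracking each vertex's parent; an edge to a visited non-parent vertex closes a cycle.
Start from sign:
visit sign (parent –)
  visit pack (parent sign)
    pack–sign: parent, skip
    visit merge (parent pack)
      merge–pack: parent, skip
    visit notify (parent pack)
      notify–pack: parent, skip
      visit deploy (parent notify)
        visit index (parent deploy)
          index–sign: sign visited and ≠ parent → cycle
Cycle: sign – pack – notify – deploy – index – sign.

Yes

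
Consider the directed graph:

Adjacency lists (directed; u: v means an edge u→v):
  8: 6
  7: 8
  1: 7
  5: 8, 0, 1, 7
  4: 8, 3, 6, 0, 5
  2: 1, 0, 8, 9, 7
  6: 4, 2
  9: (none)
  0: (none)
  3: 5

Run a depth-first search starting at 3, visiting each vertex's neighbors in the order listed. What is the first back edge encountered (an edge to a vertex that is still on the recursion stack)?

DFS from 3 (visiting each vertex's neighbors in the order listed); mark gray on enter, black on exit:
3 gray
  5 gray
    8 gray
      6 gray
        4 gray
          4→8: 8 is gray → back edge
First back edge: 4 → 8.

4→8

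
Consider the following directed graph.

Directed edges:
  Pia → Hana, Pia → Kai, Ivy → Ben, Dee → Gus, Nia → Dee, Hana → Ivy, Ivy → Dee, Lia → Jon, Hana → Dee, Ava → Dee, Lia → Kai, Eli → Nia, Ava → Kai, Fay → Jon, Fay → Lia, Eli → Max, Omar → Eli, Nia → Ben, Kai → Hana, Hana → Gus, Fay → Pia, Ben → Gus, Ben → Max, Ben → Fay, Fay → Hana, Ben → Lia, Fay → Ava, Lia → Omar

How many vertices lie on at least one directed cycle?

A vertex is on a directed cycle iff it belongs to a strongly connected component of size ≥ 2 (or has a self-loop).
The vertices on cycles are {Ava, Ben, Eli, Fay, Ivy, Kai, Lia, Nia, Pia, Hana, Omar} — 11 in total.

11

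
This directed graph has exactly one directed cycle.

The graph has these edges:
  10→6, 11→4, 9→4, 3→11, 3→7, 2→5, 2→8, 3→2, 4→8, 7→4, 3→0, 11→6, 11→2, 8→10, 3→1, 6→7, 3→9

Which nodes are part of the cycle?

4, 6, 7, 8, 10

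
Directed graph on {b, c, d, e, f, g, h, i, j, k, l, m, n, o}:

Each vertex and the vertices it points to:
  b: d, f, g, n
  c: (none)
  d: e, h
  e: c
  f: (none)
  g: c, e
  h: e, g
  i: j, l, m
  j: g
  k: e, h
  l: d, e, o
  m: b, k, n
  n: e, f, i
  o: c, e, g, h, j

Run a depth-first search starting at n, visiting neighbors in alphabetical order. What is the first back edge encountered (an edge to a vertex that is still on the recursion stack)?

b→n

DFS from n (visiting neighbors in alphabetical order); mark gray on enter, black on exit:
n gray
  e gray
    c gray
    c black
  e black
  f gray
  f black
  i gray
    j gray
      g gray
        g→c: c black — skip
        g→e: e black — skip
      g black
    j black
    l gray
      d gray
        d→e: e black — skip
        h gray
          h→e: e black — skip
          h→g: g black — skip
        h black
      d black
      l→e: e black — skip
      o gray
        o→c: c black — skip
        o→e: e black — skip
        o→g: g black — skip
        o→h: h black — skip
        o→j: j black — skip
      o black
    l black
    m gray
      b gray
        b→d: d black — skip
        b→f: f black — skip
        b→g: g black — skip
        b→n: n is gray → back edge
First back edge: b → n.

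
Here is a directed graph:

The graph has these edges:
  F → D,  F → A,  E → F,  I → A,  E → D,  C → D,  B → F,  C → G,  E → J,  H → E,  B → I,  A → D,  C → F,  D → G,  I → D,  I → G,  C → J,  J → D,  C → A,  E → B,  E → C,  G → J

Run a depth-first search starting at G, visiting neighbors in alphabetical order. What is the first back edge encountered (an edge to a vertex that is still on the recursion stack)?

DFS from G (visiting neighbors in alphabetical order); mark gray on enter, black on exit:
G gray
  J gray
    D gray
      D→G: G is gray → back edge
First back edge: D → G.

D→G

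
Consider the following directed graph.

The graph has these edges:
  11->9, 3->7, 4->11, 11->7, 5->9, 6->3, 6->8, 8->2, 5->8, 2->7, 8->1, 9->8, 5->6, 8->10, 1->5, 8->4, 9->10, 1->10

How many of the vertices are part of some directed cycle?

A vertex is on a directed cycle iff it belongs to a strongly connected component of size ≥ 2 (or has a self-loop).
The vertices on cycles are {1, 4, 5, 6, 8, 9, 11} — 7 in total.

7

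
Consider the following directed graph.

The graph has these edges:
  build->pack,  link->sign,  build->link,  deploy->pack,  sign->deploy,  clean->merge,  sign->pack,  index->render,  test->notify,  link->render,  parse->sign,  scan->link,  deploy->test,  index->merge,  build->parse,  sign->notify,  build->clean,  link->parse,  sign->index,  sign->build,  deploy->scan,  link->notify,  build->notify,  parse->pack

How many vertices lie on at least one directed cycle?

6

A vertex is on a directed cycle iff it belongs to a strongly connected component of size ≥ 2 (or has a self-loop).
The vertices on cycles are {link, scan, sign, build, parse, deploy} — 6 in total.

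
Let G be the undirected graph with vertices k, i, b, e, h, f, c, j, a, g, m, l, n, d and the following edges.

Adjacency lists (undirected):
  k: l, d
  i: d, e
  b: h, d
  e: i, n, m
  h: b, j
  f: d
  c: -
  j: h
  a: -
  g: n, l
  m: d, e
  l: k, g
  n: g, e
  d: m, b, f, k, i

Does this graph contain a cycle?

DFS, tracking each vertex's parent; an edge to a visited non-parent vertex closes a cycle.
Start from j:
visit j (parent –)
  visit h (parent j)
    visit b (parent h)
      b–h: parent, skip
      visit d (parent b)
        visit m (parent d)
          m–d: parent, skip
          visit e (parent m)
            visit i (parent e)
              i–d: d visited and ≠ parent → cycle
Cycle: d – m – e – i – d.

Yes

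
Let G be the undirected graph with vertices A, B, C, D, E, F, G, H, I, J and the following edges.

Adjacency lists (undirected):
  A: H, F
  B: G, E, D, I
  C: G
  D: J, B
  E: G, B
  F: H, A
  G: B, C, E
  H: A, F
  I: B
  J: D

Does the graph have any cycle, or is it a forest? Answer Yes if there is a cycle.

DFS, tracking each vertex's parent; an edge to a visited non-parent vertex closes a cycle.
Start from E:
visit E (parent –)
  visit G (parent E)
    visit B (parent G)
      B–G: parent, skip
      B–E: E visited and ≠ parent → cycle
Cycle: E – G – B – E.

Yes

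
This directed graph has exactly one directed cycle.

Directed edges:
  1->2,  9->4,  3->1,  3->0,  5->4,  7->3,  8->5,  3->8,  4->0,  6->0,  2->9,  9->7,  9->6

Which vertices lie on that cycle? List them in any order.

1, 2, 3, 7, 9

DFS with gray/black marking from 3:
3 gray
  0 gray
  0 black
  8 gray
    5 gray
      4 gray
        4→0: 0 black — skip
      4 black
    5 black
  8 black
  1 gray
    2 gray
      9 gray
        7 gray
          7→3: 3 is gray → back edge
Back edge closes the cycle 3 → 1 → 2 → 9 → 7 → 3; its vertices are {1, 2, 3, 7, 9}.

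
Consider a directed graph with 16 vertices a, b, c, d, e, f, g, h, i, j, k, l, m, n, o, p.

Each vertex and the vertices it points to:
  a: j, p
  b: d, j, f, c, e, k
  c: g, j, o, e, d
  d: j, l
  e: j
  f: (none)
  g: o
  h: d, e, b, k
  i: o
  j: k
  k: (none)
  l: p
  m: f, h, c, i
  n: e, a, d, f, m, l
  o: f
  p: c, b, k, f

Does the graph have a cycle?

DFS with white/gray/black marking, starting from k:
k gray
k black
a gray
  j gray
    j→k: k black — skip
  j black
  p gray
    c gray
      g gray
        o gray
          f gray
          f black
        o black
      g black
      c→j: j black — skip
      c→o: o black — skip
      e gray
        e→j: j black — skip
      e black
      d gray
        d→j: j black — skip
        l gray
          l→p: p is gray → back edge
Back edge found, so a cycle exists: p → c → d → l → p.

Yes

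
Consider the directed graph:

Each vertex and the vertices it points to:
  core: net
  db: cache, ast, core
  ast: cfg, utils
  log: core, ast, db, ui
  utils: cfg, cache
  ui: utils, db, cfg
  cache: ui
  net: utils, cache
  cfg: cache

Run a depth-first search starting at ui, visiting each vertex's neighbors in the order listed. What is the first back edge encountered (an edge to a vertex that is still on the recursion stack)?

DFS from ui (visiting each vertex's neighbors in the order listed); mark gray on enter, black on exit:
ui gray
  utils gray
    cfg gray
      cache gray
        cache→ui: ui is gray → back edge
First back edge: cache → ui.

cache→ui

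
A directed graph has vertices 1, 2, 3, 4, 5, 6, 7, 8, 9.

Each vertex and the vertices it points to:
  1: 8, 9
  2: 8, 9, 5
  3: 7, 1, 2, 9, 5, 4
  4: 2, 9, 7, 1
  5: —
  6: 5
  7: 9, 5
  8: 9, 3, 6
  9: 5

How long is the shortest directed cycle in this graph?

For each vertex v, BFS finds the shortest path from v back to v.
The shortest such closed walk is 3 → 1 → 8 → 3, length 3.

3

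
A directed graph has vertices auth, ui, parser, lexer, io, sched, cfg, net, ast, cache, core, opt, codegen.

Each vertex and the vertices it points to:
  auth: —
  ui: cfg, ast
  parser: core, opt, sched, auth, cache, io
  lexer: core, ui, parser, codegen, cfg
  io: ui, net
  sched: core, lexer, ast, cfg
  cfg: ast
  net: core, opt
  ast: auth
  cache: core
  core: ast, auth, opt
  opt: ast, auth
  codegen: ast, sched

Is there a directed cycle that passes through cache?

No

cache lies on a cycle iff there is a path from cache back to itself.
Exploring from cache, it never reaches itself; equivalently, its strongly connected component is a singleton.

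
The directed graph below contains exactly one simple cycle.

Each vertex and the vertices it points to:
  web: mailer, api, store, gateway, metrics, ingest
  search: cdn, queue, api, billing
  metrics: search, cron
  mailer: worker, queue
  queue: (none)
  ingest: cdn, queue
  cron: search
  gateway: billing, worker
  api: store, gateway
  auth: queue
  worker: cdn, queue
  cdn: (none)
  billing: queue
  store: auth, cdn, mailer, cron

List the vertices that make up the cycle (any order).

DFS with gray/black marking from api:
api gray
  store gray
    auth gray
      queue gray
      queue black
    auth black
    cdn gray
    cdn black
    mailer gray
      worker gray
        worker→cdn: cdn black — skip
        worker→queue: queue black — skip
      worker black
      mailer→queue: queue black — skip
    mailer black
    cron gray
      search gray
        search→cdn: cdn black — skip
        search→queue: queue black — skip
        search→api: api is gray → back edge
Back edge closes the cycle api → store → cron → search → api; its vertices are {api, cron, store, search}.

api, cron, store, search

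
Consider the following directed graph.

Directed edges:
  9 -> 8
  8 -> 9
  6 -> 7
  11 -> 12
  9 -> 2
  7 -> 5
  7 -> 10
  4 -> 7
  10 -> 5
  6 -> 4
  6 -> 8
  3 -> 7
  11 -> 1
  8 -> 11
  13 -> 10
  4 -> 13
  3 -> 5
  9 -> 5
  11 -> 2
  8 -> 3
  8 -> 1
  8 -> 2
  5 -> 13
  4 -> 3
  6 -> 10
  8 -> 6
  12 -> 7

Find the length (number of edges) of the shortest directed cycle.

2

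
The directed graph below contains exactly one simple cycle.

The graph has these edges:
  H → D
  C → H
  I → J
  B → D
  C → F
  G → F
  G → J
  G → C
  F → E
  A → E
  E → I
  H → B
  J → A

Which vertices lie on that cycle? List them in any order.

A, E, I, J

DFS with gray/black marking from J:
J gray
  A gray
    E gray
      I gray
        I→J: J is gray → back edge
Back edge closes the cycle J → A → E → I → J; its vertices are {A, E, I, J}.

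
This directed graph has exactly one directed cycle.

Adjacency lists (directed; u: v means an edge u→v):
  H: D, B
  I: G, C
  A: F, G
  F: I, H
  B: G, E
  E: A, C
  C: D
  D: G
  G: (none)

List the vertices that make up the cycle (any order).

DFS with gray/black marking from E:
E gray
  A gray
    F gray
      I gray
        G gray
        G black
        C gray
          D gray
            D→G: G black — skip
          D black
        C black
      I black
      H gray
        H→D: D black — skip
        B gray
          B→G: G black — skip
          B→E: E is gray → back edge
Back edge closes the cycle E → A → F → H → B → E; its vertices are {A, B, E, F, H}.

A, B, E, F, H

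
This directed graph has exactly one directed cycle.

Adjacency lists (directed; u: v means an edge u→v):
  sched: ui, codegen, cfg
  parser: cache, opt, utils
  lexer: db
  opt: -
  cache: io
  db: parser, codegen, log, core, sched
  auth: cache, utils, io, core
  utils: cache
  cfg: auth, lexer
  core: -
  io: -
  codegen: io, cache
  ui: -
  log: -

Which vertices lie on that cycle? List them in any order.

DFS with gray/black marking from db:
db gray
  parser gray
    cache gray
      io gray
      io black
    cache black
    opt gray
    opt black
    utils gray
      utils→cache: cache black — skip
    utils black
  parser black
  codegen gray
    codegen→io: io black — skip
    codegen→cache: cache black — skip
  codegen black
  log gray
  log black
  core gray
  core black
  sched gray
    ui gray
    ui black
    sched→codegen: codegen black — skip
    cfg gray
      auth gray
        auth→cache: cache black — skip
        auth→utils: utils black — skip
        auth→io: io black — skip
        auth→core: core black — skip
      auth black
      lexer gray
        lexer→db: db is gray → back edge
Back edge closes the cycle db → sched → cfg → lexer → db; its vertices are {db, cfg, lexer, sched}.

db, cfg, lexer, sched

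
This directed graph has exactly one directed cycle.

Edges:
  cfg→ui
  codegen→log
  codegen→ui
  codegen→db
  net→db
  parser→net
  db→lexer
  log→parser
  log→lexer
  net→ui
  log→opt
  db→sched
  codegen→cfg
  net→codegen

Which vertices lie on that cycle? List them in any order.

log, net, parser, codegen

DFS with gray/black marking from codegen:
codegen gray
  log gray
    parser gray
      net gray
        ui gray
        ui black
        db gray
          sched gray
          sched black
          lexer gray
          lexer black
        db black
        net→codegen: codegen is gray → back edge
Back edge closes the cycle codegen → log → parser → net → codegen; its vertices are {log, net, parser, codegen}.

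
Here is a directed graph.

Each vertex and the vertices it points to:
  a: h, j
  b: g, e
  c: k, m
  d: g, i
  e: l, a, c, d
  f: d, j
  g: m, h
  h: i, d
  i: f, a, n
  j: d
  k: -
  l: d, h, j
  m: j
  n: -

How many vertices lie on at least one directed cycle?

8

A vertex is on a directed cycle iff it belongs to a strongly connected component of size ≥ 2 (or has a self-loop).
The vertices on cycles are {a, d, f, g, h, i, j, m} — 8 in total.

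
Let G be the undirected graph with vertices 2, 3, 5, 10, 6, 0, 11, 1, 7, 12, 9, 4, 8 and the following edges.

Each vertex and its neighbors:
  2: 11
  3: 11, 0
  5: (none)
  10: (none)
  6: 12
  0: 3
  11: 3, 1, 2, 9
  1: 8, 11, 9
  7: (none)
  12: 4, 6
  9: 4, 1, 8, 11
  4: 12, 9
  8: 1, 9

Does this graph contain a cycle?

Yes

DFS, tracking each vertex's parent; an edge to a visited non-parent vertex closes a cycle.
Start from 2:
visit 2 (parent –)
  visit 11 (parent 2)
    visit 3 (parent 11)
      3–11: parent, skip
      visit 0 (parent 3)
        0–3: parent, skip
    visit 1 (parent 11)
      visit 8 (parent 1)
        8–1: parent, skip
        visit 9 (parent 8)
          visit 4 (parent 9)
            visit 12 (parent 4)
              12–4: parent, skip
              visit 6 (parent 12)
                6–12: parent, skip
            4–9: parent, skip
          9–1: 1 visited and ≠ parent → cycle
Cycle: 1 – 8 – 9 – 1.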